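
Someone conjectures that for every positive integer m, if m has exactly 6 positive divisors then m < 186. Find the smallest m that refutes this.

m = 188

Check each positive integer m in order until m has exactly 6 positive divisors but the claim fails.
For m = 12, 18, 20, 28, …, 171, 172, 175 the conclusion holds.
m = 188: τ(188) = 6; 188 ≥ 186.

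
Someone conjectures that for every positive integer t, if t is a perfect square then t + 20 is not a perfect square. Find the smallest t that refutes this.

t = 1: 1 + 20 = 21, not a perfect square.
t = 4: 4 + 20 = 24, not a perfect square.
t = 9: 9 + 20 = 29, not a perfect square.
t = 16: 16 = 4² and 16 + 20 = 36 = 6².

t = 16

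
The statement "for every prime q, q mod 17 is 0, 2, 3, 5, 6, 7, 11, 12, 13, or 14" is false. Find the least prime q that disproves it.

q = 43

A counterexample is any prime q such that the claim fails; we check each in order.
For q = 2, 3, 5, 7, …, 31, 37, 41 the conclusion holds.
q = 43: 43 mod 17 = 9 — not in {0, 2, 3, 5, 6, 7, 11, 12, 13, 14}.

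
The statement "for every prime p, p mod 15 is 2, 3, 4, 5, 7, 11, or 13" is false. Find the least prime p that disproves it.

The first 8 eligible values, up to p = 19, all satisfy the conclusion.
p = 23: 23 mod 15 = 8 — not in {2, 3, 4, 5, 7, 11, 13}.

p = 23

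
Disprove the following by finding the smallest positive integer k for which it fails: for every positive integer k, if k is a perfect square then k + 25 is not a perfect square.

k = 144

We need the least positive integer k for which k is a perfect square but k + 25 is a perfect square.
For k = 1, 4, 9, 16, …, 81, 100, 121 the conclusion holds.
k = 144: 144 = 12² and 144 + 25 = 169 = 13².
Hence k = 144 is a counterexample.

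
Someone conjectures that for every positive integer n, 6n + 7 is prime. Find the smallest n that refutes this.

n = 3

n = 1: 6n + 7 = 13, prime.
n = 2: 6n + 7 = 19, prime.
n = 3: 6n + 7 = 25 = 5 × 5, composite.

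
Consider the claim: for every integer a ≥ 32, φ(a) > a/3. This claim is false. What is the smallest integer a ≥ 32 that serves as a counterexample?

The first 4 eligible values, up to a = 35, all satisfy the conclusion.
a = 36: φ(36) = 12 and 36/3 = 12, so φ(36) ≤ 36/3.

a = 36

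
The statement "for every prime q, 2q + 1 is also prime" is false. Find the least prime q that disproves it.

q = 7

A counterexample is any prime q such that 2q + 1 is not prime; we check each in order.
For q = 2, 3, 5 the conclusion holds.
q = 7: 2q + 1 = 15 = 3 × 5, not prime.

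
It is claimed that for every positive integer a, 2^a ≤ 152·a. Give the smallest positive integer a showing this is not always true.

A counterexample is any positive integer a such that 2^a > 152·a; we check each in order.
For a = 1, 2, 3, 4, 5, 6, 7, 8, 9, 10 the conclusion holds.
a = 11: 2^a = 2048 and 152·a = 1672, so 2048 > 1672.

a = 11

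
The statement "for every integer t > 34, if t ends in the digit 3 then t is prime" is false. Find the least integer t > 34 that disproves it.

We need the least integer t > 34 for which t ends in the digit 3 but t is not prime.
t = 43: 43 ends in 3 and is prime.
t = 53: 53 ends in 3 and is prime.
t = 63: 63 ends in 3; 63 = 3 × 21, composite.
So t = 63 is the smallest counterexample.

t = 63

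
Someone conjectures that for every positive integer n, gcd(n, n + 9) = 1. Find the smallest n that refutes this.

n = 3

Check each positive integer n in order until gcd(n, n + 9) > 1.
For n = 1, 2 the conclusion holds.
n = 3: gcd(3, 12) = 3.
Thus n = 3 disproves the claim, and no smaller n works.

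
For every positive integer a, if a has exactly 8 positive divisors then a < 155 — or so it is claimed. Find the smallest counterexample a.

a = 165

Check each positive integer a in order until a has exactly 8 positive divisors but the claim fails.
For a = 24, 30, 40, 42, …, 138, 152, 154 the conclusion holds.
a = 165: τ(165) = 8; 165 ≥ 155.
Thus a = 165 disproves the claim, and no smaller a works.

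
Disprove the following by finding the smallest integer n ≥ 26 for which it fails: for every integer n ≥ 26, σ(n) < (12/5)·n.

n = 30

A counterexample is any integer n ≥ 26 such that the claim fails; we check each in order.
For n = 26, 27, 28, 29 the conclusion holds.
n = 30: σ(30) = 72; 72 ≥ 72.
So n = 30 is the smallest counterexample.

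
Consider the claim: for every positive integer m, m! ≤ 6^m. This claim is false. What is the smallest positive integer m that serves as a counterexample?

A counterexample is any positive integer m such that m! > 6^m; we check each in order.
The first 13 eligible values, up to m = 13, all satisfy the conclusion.
m = 14: m! = 87178291200 and 6^m = 78364164096, so 87178291200 > 78364164096.
So m = 14 is the smallest counterexample.

m = 14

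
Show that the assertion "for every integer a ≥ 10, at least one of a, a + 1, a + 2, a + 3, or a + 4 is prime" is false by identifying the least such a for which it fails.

a = 24

For a = 10, 11, 12, 13, …, 21, 22, 23 the conclusion holds.
a = 24: 24 = 2 × 12; 25 = 5 × 5; 26 = 2 × 13; 27 = 3 × 9; 28 = 2 × 14 — all composite.
So a = 24 is the smallest counterexample.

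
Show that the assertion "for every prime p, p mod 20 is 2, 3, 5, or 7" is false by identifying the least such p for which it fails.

p = 11

For p = 2, 3, 5, 7 the conclusion holds.
p = 11: 11 mod 20 = 11 — not in {2, 3, 5, 7}.
So p = 11 is the smallest counterexample.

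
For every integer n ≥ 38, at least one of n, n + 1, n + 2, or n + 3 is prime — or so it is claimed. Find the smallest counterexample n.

n = 48

We need the least integer n ≥ 38 for which n, n + 1, n + 2, n + 3 are all composite.
For n = 38, 39, 40, 41, 42, 43, 44, 45, 46, 47 the conclusion holds.
n = 48: 48 = 2 × 24; 49 = 7 × 7; 50 = 2 × 25; 51 = 3 × 17 — all composite.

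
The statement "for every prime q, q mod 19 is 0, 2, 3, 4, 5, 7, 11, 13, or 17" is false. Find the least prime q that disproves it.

q = 29

We need the least prime q for which the claim fails.
For q = 2, 3, 5, 7, 11, 13, 17, 19, 23 the conclusion holds.
q = 29: 29 mod 19 = 10 — not in {0, 2, 3, 4, 5, 7, 11, 13, 17}.
Hence q = 29 is a counterexample.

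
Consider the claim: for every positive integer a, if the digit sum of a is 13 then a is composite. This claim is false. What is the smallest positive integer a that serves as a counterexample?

For a = 49, 58 the conclusion holds.
a = 67: digit sum 13; 67 is prime, not composite.
Thus a = 67 disproves the claim, and no smaller a works.

a = 67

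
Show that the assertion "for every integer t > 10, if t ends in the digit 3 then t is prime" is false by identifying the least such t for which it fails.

t = 13: 13 ends in 3 and is prime.
t = 23: 23 ends in 3 and is prime.
t = 33: 33 ends in 3; 33 = 3 × 11, composite.
Hence t = 33 is a counterexample.

t = 33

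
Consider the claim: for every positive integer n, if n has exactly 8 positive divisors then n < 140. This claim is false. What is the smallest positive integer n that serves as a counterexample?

For n = 24, 30, 40, 42, …, 135, 136, 138 the conclusion holds.
n = 152: τ(152) = 8; 152 ≥ 140.
Thus n = 152 disproves the claim, and no smaller n works.

n = 152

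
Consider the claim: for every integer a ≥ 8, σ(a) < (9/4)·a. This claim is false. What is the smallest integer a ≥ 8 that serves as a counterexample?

a = 12

The first 4 eligible values, up to a = 11, all satisfy the conclusion.
a = 12: σ(12) = 28; 28 ≥ 27.
Hence a = 12 is a counterexample.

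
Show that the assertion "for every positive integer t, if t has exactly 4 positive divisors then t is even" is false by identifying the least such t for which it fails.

Check each positive integer t in order until t has exactly 4 positive divisors but t is odd.
For t = 6, 8, 10, 14 the conclusion holds.
t = 15: divisors of 15: 1, 3, 5, 15; 15 is odd.
Thus t = 15 disproves the claim, and no smaller t works.

t = 15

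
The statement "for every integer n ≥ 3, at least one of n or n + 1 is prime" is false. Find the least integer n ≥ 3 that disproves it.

n = 8

Check each integer n ≥ 3 in order until n, n + 1 are both composite.
n = 3: 3 is prime.
n = 4: 5 is prime.
n = 5: 5 is prime.
n = 6: 7 is prime.
n = 7: 7 is prime.
n = 8: 8 = 2 × 4; 9 = 3 × 3 — both composite.
So n = 8 is the smallest counterexample.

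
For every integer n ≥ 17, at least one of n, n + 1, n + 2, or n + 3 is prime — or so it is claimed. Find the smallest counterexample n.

n = 24

A counterexample is any integer n ≥ 17 such that n, n + 1, n + 2, n + 3 are all composite; we check each in order.
For n = 17, 18, 19, 20, 21, 22, 23 the conclusion holds.
n = 24: 24 = 2 × 12; 25 = 5 × 5; 26 = 2 × 13; 27 = 3 × 9 — all composite.
Thus n = 24 disproves the claim, and no smaller n works.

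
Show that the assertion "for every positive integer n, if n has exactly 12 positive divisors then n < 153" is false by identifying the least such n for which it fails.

n = 156

A counterexample is any positive integer n such that n has exactly 12 positive divisors but the claim fails; we check each in order.
The first 10 eligible values, up to n = 150, all satisfy the conclusion.
n = 156: τ(156) = 12; 156 ≥ 153.
So n = 156 is the smallest counterexample.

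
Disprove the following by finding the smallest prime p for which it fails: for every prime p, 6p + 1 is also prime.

p = 19

A counterexample is any prime p such that 6p + 1 is not prime; we check each in order.
p = 2: 6p + 1 = 13, prime.
p = 3: 6p + 1 = 19, prime.
p = 5: 6p + 1 = 31, prime.
p = 7: 6p + 1 = 43, prime.
p = 11: 6p + 1 = 67, prime.
p = 13: 6p + 1 = 79, prime.
p = 17: 6p + 1 = 103, prime.
p = 19: 6p + 1 = 115 = 5 × 23, not prime.
Hence p = 19 is a counterexample.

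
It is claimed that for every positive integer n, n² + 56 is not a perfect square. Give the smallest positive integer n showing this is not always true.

We need the least positive integer n for which n² + 56 is a perfect square.
n = 1: 1² + 56 = 57, not a perfect square.
n = 2: 2² + 56 = 60, not a perfect square.
n = 3: 3² + 56 = 65, not a perfect square.
n = 4: 4² + 56 = 72, not a perfect square.
n = 5: 5² + 56 = 81 = 9², a perfect square.
So n = 5 is the smallest counterexample.

n = 5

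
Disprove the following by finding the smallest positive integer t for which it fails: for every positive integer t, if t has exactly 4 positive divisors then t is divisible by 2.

t = 15

t = 6: τ(6) = 4; 6 mod 2 = 0.
t = 8: τ(8) = 4; 8 mod 2 = 0.
t = 10: τ(10) = 4; 10 mod 2 = 0.
t = 14: τ(14) = 4; 14 mod 2 = 0.
t = 15: τ(15) = 4; 15 mod 2 = 1.
Thus t = 15 disproves the claim, and no smaller t works.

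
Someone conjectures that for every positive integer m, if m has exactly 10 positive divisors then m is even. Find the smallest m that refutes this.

m = 405

We need the least positive integer m for which m has exactly 10 positive divisors but m is odd.
The first 9 eligible values, up to m = 368, all satisfy the conclusion.
m = 405: divisors of 405: 10 divisors; 405 is odd.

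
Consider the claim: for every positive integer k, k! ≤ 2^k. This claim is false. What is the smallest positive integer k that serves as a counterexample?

k = 4

We need the least positive integer k for which k! > 2^k.
For k = 1, 2, 3 the conclusion holds.
k = 4: k! = 24 and 2^k = 16, so 24 > 16.
Hence k = 4 is a counterexample.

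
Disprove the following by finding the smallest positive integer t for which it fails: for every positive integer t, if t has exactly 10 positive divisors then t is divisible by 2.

t = 405

We need the least positive integer t for which t has exactly 10 positive divisors but t is not divisible by 2.
For t = 48, 80, 112, 162, 176, 208, 272, 304, 368 the conclusion holds.
t = 405: τ(405) = 10; 405 mod 2 = 1.
So t = 405 is the smallest counterexample.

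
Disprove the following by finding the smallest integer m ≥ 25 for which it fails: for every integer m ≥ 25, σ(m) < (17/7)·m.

A counterexample is any integer m ≥ 25 such that the claim fails; we check each in order.
The first 11 eligible values, up to m = 35, all satisfy the conclusion.
m = 36: σ(36) = 91; 91 ≥ 612/7.

m = 36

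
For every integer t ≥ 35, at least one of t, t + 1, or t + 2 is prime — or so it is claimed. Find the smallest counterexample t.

For t = 35, 36, 37 the conclusion holds.
t = 38: 38 = 2 × 19; 39 = 3 × 13; 40 = 2 × 20 — all composite.

t = 38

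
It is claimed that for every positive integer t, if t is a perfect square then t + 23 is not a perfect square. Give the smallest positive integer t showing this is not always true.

t = 121

A counterexample is any positive integer t such that t is a perfect square but t + 23 is a perfect square; we check each in order.
For t = 1, 4, 9, 16, 25, 36, 49, 64, 81, 100 the conclusion holds.
t = 121: 121 = 11² and 121 + 23 = 144 = 12².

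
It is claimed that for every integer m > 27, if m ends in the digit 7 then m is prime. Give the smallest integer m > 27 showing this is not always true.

Check each integer m > 27 in order until m ends in the digit 7 but m is not prime.
m = 37: 37 ends in 7 and is prime.
m = 47: 47 ends in 7 and is prime.
m = 57: 57 ends in 7; 57 = 3 × 19, composite.
So m = 57 is the smallest counterexample.

m = 57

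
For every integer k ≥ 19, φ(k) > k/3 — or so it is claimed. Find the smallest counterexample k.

For k = 19, 20, 21, 22, 23 the conclusion holds.
k = 24: φ(24) = 8 and 24/3 = 8, so φ(24) ≤ 24/3.
Thus k = 24 disproves the claim, and no smaller k works.

k = 24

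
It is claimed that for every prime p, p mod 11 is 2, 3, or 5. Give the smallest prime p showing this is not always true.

p = 7

Check each prime p in order until the claim fails.
p = 2: 2 mod 11 = 2.
p = 3: 3 mod 11 = 3.
p = 5: 5 mod 11 = 5.
p = 7: 7 mod 11 = 7 — not in {2, 3, 5}.
Hence p = 7 is a counterexample.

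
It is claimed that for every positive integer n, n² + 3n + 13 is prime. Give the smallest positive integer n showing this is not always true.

n = 9

A counterexample is any positive integer n such that n² + 3n + 13 is not prime; we check each in order.
The first 8 eligible values, up to n = 8, all satisfy the conclusion.
n = 9: n² + 3n + 13 = 121 = 11 × 11, composite.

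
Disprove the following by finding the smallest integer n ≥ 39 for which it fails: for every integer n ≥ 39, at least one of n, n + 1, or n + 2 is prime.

We need the least integer n ≥ 39 for which n, n + 1, n + 2 are all composite.
The first 5 eligible values, up to n = 43, all satisfy the conclusion.
n = 44: 44 = 2 × 22; 45 = 3 × 15; 46 = 2 × 23 — all composite.

n = 44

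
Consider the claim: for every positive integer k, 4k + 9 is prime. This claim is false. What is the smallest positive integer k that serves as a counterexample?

k = 3

For k = 1, 2 the conclusion holds.
k = 3: 4k + 9 = 21 = 3 × 7, composite.
Hence k = 3 is a counterexample.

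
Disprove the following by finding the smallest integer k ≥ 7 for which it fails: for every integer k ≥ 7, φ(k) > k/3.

k = 12

The first 5 eligible values, up to k = 11, all satisfy the conclusion.
k = 12: φ(12) = 4 and 12/3 = 4, so φ(12) ≤ 12/3.
Thus k = 12 disproves the claim, and no smaller k works.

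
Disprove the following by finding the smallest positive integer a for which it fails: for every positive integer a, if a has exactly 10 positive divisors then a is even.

For a = 48, 80, 112, 162, 176, 208, 272, 304, 368 the conclusion holds.
a = 405: divisors of 405: 10 divisors; 405 is odd.
So a = 405 is the smallest counterexample.

a = 405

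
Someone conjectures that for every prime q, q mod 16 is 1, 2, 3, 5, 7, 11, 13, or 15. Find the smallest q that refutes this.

q = 41

For q = 2, 3, 5, 7, …, 29, 31, 37 the conclusion holds.
q = 41: 41 mod 16 = 9 — not in {1, 2, 3, 5, 7, 11, 13, 15}.
So q = 41 is the smallest counterexample.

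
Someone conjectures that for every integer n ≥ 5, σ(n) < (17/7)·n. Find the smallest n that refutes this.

We need the least integer n ≥ 5 for which the claim fails.
The first 19 eligible values, up to n = 23, all satisfy the conclusion.
n = 24: σ(24) = 60; 60 ≥ 408/7.
Thus n = 24 disproves the claim, and no smaller n works.

n = 24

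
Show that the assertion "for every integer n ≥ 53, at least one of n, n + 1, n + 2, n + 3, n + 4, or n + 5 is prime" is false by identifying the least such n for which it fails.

The first 37 eligible values, up to n = 89, all satisfy the conclusion.
n = 90: 90 = 2 × 45; 91 = 7 × 13; 92 = 2 × 46; 93 = 3 × 31; 94 = 2 × 47; 95 = 5 × 19 — all composite.

n = 90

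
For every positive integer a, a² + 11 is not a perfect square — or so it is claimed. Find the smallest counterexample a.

a = 5

We need the least positive integer a for which a² + 11 is a perfect square.
For a = 1, 2, 3, 4 the conclusion holds.
a = 5: 5² + 11 = 36 = 6², a perfect square.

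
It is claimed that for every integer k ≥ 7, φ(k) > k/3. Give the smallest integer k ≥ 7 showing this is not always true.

k = 12

k = 7: φ(7) = 6 and 7/3 = 7/3, so φ(7) > 7/3.
k = 8: φ(8) = 4 and 8/3 = 8/3, so φ(8) > 8/3.
k = 9: φ(9) = 6 and 9/3 = 3, so φ(9) > 9/3.
k = 10: φ(10) = 4 and 10/3 = 10/3, so φ(10) > 10/3.
k = 11: φ(11) = 10 and 11/3 = 11/3, so φ(11) > 11/3.
k = 12: φ(12) = 4 and 12/3 = 4, so φ(12) ≤ 12/3.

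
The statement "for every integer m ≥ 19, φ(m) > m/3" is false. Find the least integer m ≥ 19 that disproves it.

We need the least integer m ≥ 19 for which the claim fails.
The first 5 eligible values, up to m = 23, all satisfy the conclusion.
m = 24: φ(24) = 8 and 24/3 = 8, so φ(24) ≤ 24/3.

m = 24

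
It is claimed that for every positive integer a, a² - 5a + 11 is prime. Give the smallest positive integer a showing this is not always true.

A counterexample is any positive integer a such that a² - 5a + 11 is not prime; we check each in order.
For a = 1, 2, 3, 4, 5, 6 the conclusion holds.
a = 7: a² - 5a + 11 = 25 = 5 × 5, composite.
So a = 7 is the smallest counterexample.

a = 7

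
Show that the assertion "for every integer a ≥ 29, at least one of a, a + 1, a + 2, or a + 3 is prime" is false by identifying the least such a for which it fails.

a = 32

Check each integer a ≥ 29 in order until a, a + 1, a + 2, a + 3 are all composite.
For a = 29, 30, 31 the conclusion holds.
a = 32: 32 = 2 × 16; 33 = 3 × 11; 34 = 2 × 17; 35 = 5 × 7 — all composite.
Hence a = 32 is a counterexample.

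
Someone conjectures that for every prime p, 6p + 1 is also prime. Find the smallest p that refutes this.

p = 19

Check each prime p in order until 6p + 1 is not prime.
p = 2: 6p + 1 = 13, prime.
p = 3: 6p + 1 = 19, prime.
p = 5: 6p + 1 = 31, prime.
p = 7: 6p + 1 = 43, prime.
p = 11: 6p + 1 = 67, prime.
p = 13: 6p + 1 = 79, prime.
p = 17: 6p + 1 = 103, prime.
p = 19: 6p + 1 = 115 = 5 × 23, not prime.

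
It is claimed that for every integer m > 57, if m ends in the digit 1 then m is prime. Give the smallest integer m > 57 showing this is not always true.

m = 81

For m = 61, 71 the conclusion holds.
m = 81: 81 ends in 1; 81 = 3 × 27, composite.
So m = 81 is the smallest counterexample.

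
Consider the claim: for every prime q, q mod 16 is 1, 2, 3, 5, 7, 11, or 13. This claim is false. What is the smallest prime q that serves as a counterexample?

q = 31

For q = 2, 3, 5, 7, 11, 13, 17, 19, 23, 29 the conclusion holds.
q = 31: 31 mod 16 = 15 — not in {1, 2, 3, 5, 7, 11, 13}.
Thus q = 31 disproves the claim, and no smaller q works.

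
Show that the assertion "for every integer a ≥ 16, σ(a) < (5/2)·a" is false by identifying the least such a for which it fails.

a = 24

Check each integer a ≥ 16 in order until the claim fails.
For a = 16, 17, 18, 19, 20, 21, 22, 23 the conclusion holds.
a = 24: σ(24) = 60; 60 ≥ 60.
Hence a = 24 is a counterexample.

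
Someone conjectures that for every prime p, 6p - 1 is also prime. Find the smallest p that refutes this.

p = 11

For p = 2, 3, 5, 7 the conclusion holds.
p = 11: 6p - 1 = 65 = 5 × 13, not prime.
Thus p = 11 disproves the claim, and no smaller p works.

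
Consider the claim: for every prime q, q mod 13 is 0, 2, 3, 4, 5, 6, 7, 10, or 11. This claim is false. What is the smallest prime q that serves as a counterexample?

q = 47

We need the least prime q for which the claim fails.
For q = 2, 3, 5, 7, …, 37, 41, 43 the conclusion holds.
q = 47: 47 mod 13 = 8 — not in {0, 2, 3, 4, 5, 6, 7, 10, 11}.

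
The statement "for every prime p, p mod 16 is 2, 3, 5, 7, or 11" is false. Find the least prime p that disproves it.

p = 13

Check each prime p in order until the claim fails.
The first 5 eligible values, up to p = 11, all satisfy the conclusion.
p = 13: 13 mod 16 = 13 — not in {2, 3, 5, 7, 11}.
Thus p = 13 disproves the claim, and no smaller p works.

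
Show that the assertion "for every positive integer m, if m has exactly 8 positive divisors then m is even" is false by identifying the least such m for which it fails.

m = 105

For m = 24, 30, 40, 42, …, 88, 102, 104 the conclusion holds.
m = 105: divisors of 105: 1, 3, 5, 7, 15, 21, 35, 105; 105 is odd.
Hence m = 105 is a counterexample.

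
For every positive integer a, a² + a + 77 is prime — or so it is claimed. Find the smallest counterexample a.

a = 1: a² + a + 77 = 79, prime.
a = 2: a² + a + 77 = 83, prime.
a = 3: a² + a + 77 = 89, prime.
a = 4: a² + a + 77 = 97, prime.
a = 5: a² + a + 77 = 107, prime.
a = 6: a² + a + 77 = 119 = 7 × 17, composite.

a = 6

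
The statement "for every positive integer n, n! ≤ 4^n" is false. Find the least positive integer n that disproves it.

A counterexample is any positive integer n such that n! > 4^n; we check each in order.
The first 8 eligible values, up to n = 8, all satisfy the conclusion.
n = 9: n! = 362880 and 4^n = 262144, so 362880 > 262144.

n = 9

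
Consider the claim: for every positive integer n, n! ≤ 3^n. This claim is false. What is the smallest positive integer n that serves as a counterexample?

n = 7

Check each positive integer n in order until n! > 3^n.
For n = 1, 2, 3, 4, 5, 6 the conclusion holds.
n = 7: n! = 5040 and 3^n = 2187, so 5040 > 2187.
So n = 7 is the smallest counterexample.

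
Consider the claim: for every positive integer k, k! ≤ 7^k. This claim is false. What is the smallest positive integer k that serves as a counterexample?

k = 17

We need the least positive integer k for which k! > 7^k.
For k = 1, 2, 3, 4, …, 14, 15, 16 the conclusion holds.
k = 17: k! = 355687428096000 and 7^k = 232630513987207, so 355687428096000 > 232630513987207.
Thus k = 17 disproves the claim, and no smaller k works.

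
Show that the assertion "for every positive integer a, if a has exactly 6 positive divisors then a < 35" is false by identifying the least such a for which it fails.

a = 44

The first 5 eligible values, up to a = 32, all satisfy the conclusion.
a = 44: τ(44) = 6; 44 ≥ 35.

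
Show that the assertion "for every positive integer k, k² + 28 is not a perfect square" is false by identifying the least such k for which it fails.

A counterexample is any positive integer k such that k² + 28 is a perfect square; we check each in order.
The first 5 eligible values, up to k = 5, all satisfy the conclusion.
k = 6: 6² + 28 = 64 = 8², a perfect square.
Hence k = 6 is a counterexample.

k = 6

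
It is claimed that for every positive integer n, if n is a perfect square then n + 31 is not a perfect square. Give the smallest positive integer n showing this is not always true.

n = 225

We need the least positive integer n for which n is a perfect square but n + 31 is a perfect square.
The first 14 eligible values, up to n = 196, all satisfy the conclusion.
n = 225: 225 = 15² and 225 + 31 = 256 = 16².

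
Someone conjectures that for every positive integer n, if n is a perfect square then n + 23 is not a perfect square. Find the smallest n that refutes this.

n = 121

For n = 1, 4, 9, 16, 25, 36, 49, 64, 81, 100 the conclusion holds.
n = 121: 121 = 11² and 121 + 23 = 144 = 12².
Thus n = 121 disproves the claim, and no smaller n works.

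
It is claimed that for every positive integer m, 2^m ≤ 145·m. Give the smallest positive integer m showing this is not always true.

m = 11

Check each positive integer m in order until 2^m > 145·m.
For m = 1, 2, 3, 4, 5, 6, 7, 8, 9, 10 the conclusion holds.
m = 11: 2^m = 2048 and 145·m = 1595, so 2048 > 1595.
Hence m = 11 is a counterexample.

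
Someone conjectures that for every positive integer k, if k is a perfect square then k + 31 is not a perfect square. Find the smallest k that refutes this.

k = 225

For k = 1, 4, 9, 16, …, 144, 169, 196 the conclusion holds.
k = 225: 225 = 15² and 225 + 31 = 256 = 16².
So k = 225 is the smallest counterexample.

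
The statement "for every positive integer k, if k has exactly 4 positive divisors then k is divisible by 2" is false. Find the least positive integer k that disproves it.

k = 15

We need the least positive integer k for which k has exactly 4 positive divisors but k is not divisible by 2.
The first 4 eligible values, up to k = 14, all satisfy the conclusion.
k = 15: τ(15) = 4; 15 mod 2 = 1.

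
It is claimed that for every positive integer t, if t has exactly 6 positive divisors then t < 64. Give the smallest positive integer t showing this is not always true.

We need the least positive integer t for which t has exactly 6 positive divisors but the claim fails.
The first 10 eligible values, up to t = 63, all satisfy the conclusion.
t = 68: τ(68) = 6; 68 ≥ 64.
So t = 68 is the smallest counterexample.

t = 68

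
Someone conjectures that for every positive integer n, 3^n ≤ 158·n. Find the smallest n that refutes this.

We need the least positive integer n for which 3^n > 158·n.
The first 6 eligible values, up to n = 6, all satisfy the conclusion.
n = 7: 3^n = 2187 and 158·n = 1106, so 2187 > 1106.
So n = 7 is the smallest counterexample.

n = 7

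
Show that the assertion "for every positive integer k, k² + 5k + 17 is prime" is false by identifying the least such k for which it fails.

k = 8

We need the least positive integer k for which k² + 5k + 17 is not prime.
For k = 1, 2, 3, 4, 5, 6, 7 the conclusion holds.
k = 8: k² + 5k + 17 = 121 = 11 × 11, composite.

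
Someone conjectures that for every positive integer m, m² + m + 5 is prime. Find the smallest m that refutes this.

We need the least positive integer m for which m² + m + 5 is not prime.
For m = 1, 2, 3 the conclusion holds.
m = 4: m² + m + 5 = 25 = 5 × 5, composite.
Hence m = 4 is a counterexample.

m = 4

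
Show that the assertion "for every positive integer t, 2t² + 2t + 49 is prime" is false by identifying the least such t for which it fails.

For t = 1, 2, 3, 4, 5 the conclusion holds.
t = 6: 2t² + 2t + 49 = 133 = 7 × 19, composite.
So t = 6 is the smallest counterexample.

t = 6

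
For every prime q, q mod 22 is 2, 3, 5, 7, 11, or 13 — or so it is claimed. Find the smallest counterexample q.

q = 17

For q = 2, 3, 5, 7, 11, 13 the conclusion holds.
q = 17: 17 mod 22 = 17 — not in {2, 3, 5, 7, 11, 13}.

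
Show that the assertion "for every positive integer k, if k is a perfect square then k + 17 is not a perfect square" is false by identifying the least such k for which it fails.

Check each positive integer k in order until k is a perfect square but k + 17 is a perfect square.
For k = 1, 4, 9, 16, 25, 36, 49 the conclusion holds.
k = 64: 64 = 8² and 64 + 17 = 81 = 9².
Thus k = 64 disproves the claim, and no smaller k works.

k = 64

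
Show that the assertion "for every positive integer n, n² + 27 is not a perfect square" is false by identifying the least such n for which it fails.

n = 3

For n = 1, 2 the conclusion holds.
n = 3: 3² + 27 = 36 = 6², a perfect square.
Thus n = 3 disproves the claim, and no smaller n works.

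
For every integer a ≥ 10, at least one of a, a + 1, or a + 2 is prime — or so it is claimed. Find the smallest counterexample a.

Check each integer a ≥ 10 in order until a, a + 1, a + 2 are all composite.
For a = 10, 11, 12, 13 the conclusion holds.
a = 14: 14 = 2 × 7; 15 = 3 × 5; 16 = 2 × 8 — all composite.
Thus a = 14 disproves the claim, and no smaller a works.

a = 14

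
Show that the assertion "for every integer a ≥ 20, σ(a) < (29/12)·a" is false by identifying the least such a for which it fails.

a = 24

A counterexample is any integer a ≥ 20 such that the claim fails; we check each in order.
a = 20: σ(20) = 42; 42 < 145/3.
a = 21: σ(21) = 32; 32 < 203/4.
a = 22: σ(22) = 36; 36 < 319/6.
a = 23: σ(23) = 24; 24 < 667/12.
a = 24: σ(24) = 60; 60 ≥ 58.
Thus a = 24 disproves the claim, and no smaller a works.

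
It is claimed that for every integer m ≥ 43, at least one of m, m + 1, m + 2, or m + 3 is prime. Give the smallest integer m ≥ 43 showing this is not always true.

We need the least integer m ≥ 43 for which m, m + 1, m + 2, m + 3 are all composite.
For m = 43, 44, 45, 46, 47 the conclusion holds.
m = 48: 48 = 2 × 24; 49 = 7 × 7; 50 = 2 × 25; 51 = 3 × 17 — all composite.
Hence m = 48 is a counterexample.

m = 48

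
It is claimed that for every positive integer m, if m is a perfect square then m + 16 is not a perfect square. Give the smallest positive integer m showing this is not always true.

A counterexample is any positive integer m such that m is a perfect square but m + 16 is a perfect square; we check each in order.
m = 1: 1 + 16 = 17, not a perfect square.
m = 4: 4 + 16 = 20, not a perfect square.
m = 9: 9 = 3² and 9 + 16 = 25 = 5².
Hence m = 9 is a counterexample.

m = 9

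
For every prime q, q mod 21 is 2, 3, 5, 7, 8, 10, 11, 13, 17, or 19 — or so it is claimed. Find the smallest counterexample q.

q = 37

A counterexample is any prime q such that the claim fails; we check each in order.
For q = 2, 3, 5, 7, …, 23, 29, 31 the conclusion holds.
q = 37: 37 mod 21 = 16 — not in {2, 3, 5, 7, 8, 10, 11, 13, 17, 19}.
Thus q = 37 disproves the claim, and no smaller q works.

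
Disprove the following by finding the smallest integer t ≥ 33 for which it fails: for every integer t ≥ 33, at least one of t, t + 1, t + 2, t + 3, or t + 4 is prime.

t = 48

Check each integer t ≥ 33 in order until t, t + 1, t + 2, t + 3, t + 4 are all composite.
The first 15 eligible values, up to t = 47, all satisfy the conclusion.
t = 48: 48 = 2 × 24; 49 = 7 × 7; 50 = 2 × 25; 51 = 3 × 17; 52 = 2 × 26 — all composite.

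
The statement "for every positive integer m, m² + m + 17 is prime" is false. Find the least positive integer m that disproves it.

m = 16

Check each positive integer m in order until m² + m + 17 is not prime.
For m = 1, 2, 3, 4, …, 13, 14, 15 the conclusion holds.
m = 16: m² + m + 17 = 289 = 17 × 17, composite.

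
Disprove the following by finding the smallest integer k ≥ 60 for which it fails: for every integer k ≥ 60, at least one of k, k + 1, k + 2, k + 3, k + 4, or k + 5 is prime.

The first 30 eligible values, up to k = 89, all satisfy the conclusion.
k = 90: 90 = 2 × 45; 91 = 7 × 13; 92 = 2 × 46; 93 = 3 × 31; 94 = 2 × 47; 95 = 5 × 19 — all composite.

k = 90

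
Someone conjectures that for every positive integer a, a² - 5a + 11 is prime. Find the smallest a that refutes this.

a = 7

Check each positive integer a in order until a² - 5a + 11 is not prime.
The first 6 eligible values, up to a = 6, all satisfy the conclusion.
a = 7: a² - 5a + 11 = 25 = 5 × 5, composite.
Thus a = 7 disproves the claim, and no smaller a works.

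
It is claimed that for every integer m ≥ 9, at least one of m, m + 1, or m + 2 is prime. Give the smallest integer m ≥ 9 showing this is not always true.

m = 14

We need the least integer m ≥ 9 for which m, m + 1, m + 2 are all composite.
The first 5 eligible values, up to m = 13, all satisfy the conclusion.
m = 14: 14 = 2 × 7; 15 = 3 × 5; 16 = 2 × 8 — all composite.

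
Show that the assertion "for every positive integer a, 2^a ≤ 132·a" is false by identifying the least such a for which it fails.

A counterexample is any positive integer a such that 2^a > 132·a; we check each in order.
For a = 1, 2, 3, 4, 5, 6, 7, 8, 9, 10 the conclusion holds.
a = 11: 2^a = 2048 and 132·a = 1452, so 2048 > 1452.

a = 11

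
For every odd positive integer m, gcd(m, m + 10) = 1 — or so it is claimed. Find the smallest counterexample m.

m = 5

For m = 1, 3 the conclusion holds.
m = 5: gcd(5, 15) = 5.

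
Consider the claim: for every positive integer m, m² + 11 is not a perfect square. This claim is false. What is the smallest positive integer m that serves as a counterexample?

We need the least positive integer m for which m² + 11 is a perfect square.
m = 1: 1² + 11 = 12, not a perfect square.
m = 2: 2² + 11 = 15, not a perfect square.
m = 3: 3² + 11 = 20, not a perfect square.
m = 4: 4² + 11 = 27, not a perfect square.
m = 5: 5² + 11 = 36 = 6², a perfect square.
Hence m = 5 is a counterexample.

m = 5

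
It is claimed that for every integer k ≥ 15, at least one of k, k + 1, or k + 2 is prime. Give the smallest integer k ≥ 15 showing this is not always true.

Check each integer k ≥ 15 in order until k, k + 1, k + 2 are all composite.
The first 5 eligible values, up to k = 19, all satisfy the conclusion.
k = 20: 20 = 2 × 10; 21 = 3 × 7; 22 = 2 × 11 — all composite.

k = 20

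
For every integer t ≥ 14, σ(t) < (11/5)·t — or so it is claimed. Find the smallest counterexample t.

t = 24

For t = 14, 15, 16, 17, 18, 19, 20, 21, 22, 23 the conclusion holds.
t = 24: σ(24) = 60; 60 ≥ 264/5.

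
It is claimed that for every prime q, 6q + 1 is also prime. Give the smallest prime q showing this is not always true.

q = 19

A counterexample is any prime q such that 6q + 1 is not prime; we check each in order.
q = 2: 6q + 1 = 13, prime.
q = 3: 6q + 1 = 19, prime.
q = 5: 6q + 1 = 31, prime.
q = 7: 6q + 1 = 43, prime.
q = 11: 6q + 1 = 67, prime.
q = 13: 6q + 1 = 79, prime.
q = 17: 6q + 1 = 103, prime.
q = 19: 6q + 1 = 115 = 5 × 23, not prime.
Thus q = 19 disproves the claim, and no smaller q works.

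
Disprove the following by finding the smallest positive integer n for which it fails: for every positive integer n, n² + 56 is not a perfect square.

A counterexample is any positive integer n such that n² + 56 is a perfect square; we check each in order.
For n = 1, 2, 3, 4 the conclusion holds.
n = 5: 5² + 56 = 81 = 9², a perfect square.
Hence n = 5 is a counterexample.

n = 5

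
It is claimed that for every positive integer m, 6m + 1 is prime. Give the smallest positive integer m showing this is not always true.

We need the least positive integer m for which 6m + 1 is not prime.
For m = 1, 2, 3 the conclusion holds.
m = 4: 6m + 1 = 25 = 5 × 5, composite.

m = 4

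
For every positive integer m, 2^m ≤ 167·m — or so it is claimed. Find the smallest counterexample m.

We need the least positive integer m for which 2^m > 167·m.
For m = 1, 2, 3, 4, 5, 6, 7, 8, 9, 10 the conclusion holds.
m = 11: 2^m = 2048 and 167·m = 1837, so 2048 > 1837.
Thus m = 11 disproves the claim, and no smaller m works.

m = 11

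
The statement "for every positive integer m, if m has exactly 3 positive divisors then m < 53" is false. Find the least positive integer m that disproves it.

m = 121

Check each positive integer m in order until m has exactly 3 positive divisors but the claim fails.
For m = 4, 9, 25, 49 the conclusion holds.
m = 121: τ(121) = 3; 121 ≥ 53.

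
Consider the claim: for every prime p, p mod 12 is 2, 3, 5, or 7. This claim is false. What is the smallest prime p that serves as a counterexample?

p = 11

Check each prime p in order until the claim fails.
p = 2: 2 mod 12 = 2.
p = 3: 3 mod 12 = 3.
p = 5: 5 mod 12 = 5.
p = 7: 7 mod 12 = 7.
p = 11: 11 mod 12 = 11 — not in {2, 3, 5, 7}.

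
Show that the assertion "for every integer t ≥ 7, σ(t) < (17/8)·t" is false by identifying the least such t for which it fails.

We need the least integer t ≥ 7 for which the claim fails.
t = 7: σ(7) = 8; 8 < 119/8.
t = 8: σ(8) = 15; 15 < 17.
t = 9: σ(9) = 13; 13 < 153/8.
t = 10: σ(10) = 18; 18 < 85/4.
t = 11: σ(11) = 12; 12 < 187/8.
t = 12: σ(12) = 28; 28 ≥ 51/2.

t = 12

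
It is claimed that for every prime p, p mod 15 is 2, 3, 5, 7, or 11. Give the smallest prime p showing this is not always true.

p = 13

We need the least prime p for which the claim fails.
p = 2: 2 mod 15 = 2.
p = 3: 3 mod 15 = 3.
p = 5: 5 mod 15 = 5.
p = 7: 7 mod 15 = 7.
p = 11: 11 mod 15 = 11.
p = 13: 13 mod 15 = 13 — not in {2, 3, 5, 7, 11}.
Hence p = 13 is a counterexample.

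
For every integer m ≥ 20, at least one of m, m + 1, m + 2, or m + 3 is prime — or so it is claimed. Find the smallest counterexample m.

m = 20: 23 is prime.
m = 21: 23 is prime.
m = 22: 23 is prime.
m = 23: 23 is prime.
m = 24: 24 = 2 × 12; 25 = 5 × 5; 26 = 2 × 13; 27 = 3 × 9 — all composite.

m = 24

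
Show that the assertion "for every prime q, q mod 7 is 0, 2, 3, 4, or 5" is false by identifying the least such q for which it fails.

q = 13

A counterexample is any prime q such that the claim fails; we check each in order.
For q = 2, 3, 5, 7, 11 the conclusion holds.
q = 13: 13 mod 7 = 6 — not in {0, 2, 3, 4, 5}.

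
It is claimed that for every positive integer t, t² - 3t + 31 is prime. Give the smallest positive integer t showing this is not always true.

t = 4

A counterexample is any positive integer t such that t² - 3t + 31 is not prime; we check each in order.
For t = 1, 2, 3 the conclusion holds.
t = 4: t² - 3t + 31 = 35 = 5 × 7, composite.
So t = 4 is the smallest counterexample.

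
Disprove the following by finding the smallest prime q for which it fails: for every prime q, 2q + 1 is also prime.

q = 7

Check each prime q in order until 2q + 1 is not prime.
For q = 2, 3, 5 the conclusion holds.
q = 7: 2q + 1 = 15 = 3 × 5, not prime.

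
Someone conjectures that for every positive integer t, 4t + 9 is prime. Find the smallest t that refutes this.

t = 3

t = 1: 4t + 9 = 13, prime.
t = 2: 4t + 9 = 17, prime.
t = 3: 4t + 9 = 21 = 3 × 7, composite.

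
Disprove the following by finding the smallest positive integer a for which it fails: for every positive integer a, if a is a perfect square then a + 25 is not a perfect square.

a = 144

A counterexample is any positive integer a such that a is a perfect square but a + 25 is a perfect square; we check each in order.
The first 11 eligible values, up to a = 121, all satisfy the conclusion.
a = 144: 144 = 12² and 144 + 25 = 169 = 13².
Thus a = 144 disproves the claim, and no smaller a works.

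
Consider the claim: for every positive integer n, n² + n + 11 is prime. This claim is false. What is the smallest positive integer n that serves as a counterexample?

n = 10

We need the least positive integer n for which n² + n + 11 is not prime.
For n = 1, 2, 3, 4, 5, 6, 7, 8, 9 the conclusion holds.
n = 10: n² + n + 11 = 121 = 11 × 11, composite.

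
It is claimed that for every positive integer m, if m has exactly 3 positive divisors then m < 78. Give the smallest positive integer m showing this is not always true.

m = 121

We need the least positive integer m for which m has exactly 3 positive divisors but the claim fails.
m = 4: τ(4) = 3; 4 < 78.
m = 9: τ(9) = 3; 9 < 78.
m = 25: τ(25) = 3; 25 < 78.
m = 49: τ(49) = 3; 49 < 78.
m = 121: τ(121) = 3; 121 ≥ 78.
Hence m = 121 is a counterexample.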